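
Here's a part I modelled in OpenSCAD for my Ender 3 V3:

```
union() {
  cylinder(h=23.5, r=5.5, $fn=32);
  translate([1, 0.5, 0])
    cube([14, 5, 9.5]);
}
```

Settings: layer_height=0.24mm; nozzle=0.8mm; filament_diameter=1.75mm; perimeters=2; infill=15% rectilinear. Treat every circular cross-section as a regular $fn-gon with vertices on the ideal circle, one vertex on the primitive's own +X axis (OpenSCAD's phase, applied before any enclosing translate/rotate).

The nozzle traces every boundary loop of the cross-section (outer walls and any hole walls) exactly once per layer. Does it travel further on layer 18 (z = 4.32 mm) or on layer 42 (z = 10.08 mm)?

Layer 18 (z = 4.32): the cylinder: section is a regular 32-gon, circumradius r=5.5 (perimeter = 2·32·5.500·sin(180°/32) = 34.50 mm); the cube at (1, 0.5) is present — its section is the full 14×5 rectangle (perimeter 38.00 mm); Merging all regions: the regions partially overlap (shared area 15.92 mm²), so the edge portions inside another operand are dropped and the merged outline is re-measured after clipping — boundary = 56.03 mm. So its perimeter = 56.03 mm. Layer 42 (z = 10.08): the r=5.5 cylinder gives a regular 32-gon of circumradius 5.5 (constant along its height) (perimeter = 2·32·5.500·sin(180°/32) = 34.50 mm); the cube at (1, 0.5) is not intersected at this z (z outside [0, 9.5]); Merging all regions: only the r=5.5 cylinder is present, so the union is just that shape — boundary = 34.50 mm. So its perimeter = 34.50 mm. Layer 18 is larger (56.03 vs 34.50 mm).

layer 18 (z = 4.32 mm)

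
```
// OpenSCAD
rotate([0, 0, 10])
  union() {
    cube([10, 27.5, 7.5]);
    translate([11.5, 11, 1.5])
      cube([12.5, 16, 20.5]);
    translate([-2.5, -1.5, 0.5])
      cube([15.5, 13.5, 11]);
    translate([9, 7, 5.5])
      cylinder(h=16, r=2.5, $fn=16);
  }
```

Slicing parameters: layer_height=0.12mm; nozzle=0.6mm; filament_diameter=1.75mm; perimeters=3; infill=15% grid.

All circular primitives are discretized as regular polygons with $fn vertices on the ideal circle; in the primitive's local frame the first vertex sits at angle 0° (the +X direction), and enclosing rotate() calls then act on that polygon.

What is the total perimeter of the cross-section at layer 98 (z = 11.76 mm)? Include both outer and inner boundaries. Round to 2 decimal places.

72.61 mm

At z = 11.76 mm: the cube does not reach this height (z outside [0, 7.5]); the cube at (11.5, 11) (footprint 12.5×16) is included at this height (perimeter 57.00 mm); the cube at (-2.5, -1.5) is absent (z outside [0.5, 11.5]); the r=2.5 cylinder at (9, 7) gives a regular 16-gon of circumradius 2.5 (constant along its height) (perimeter = 2·16·2.500·sin(180°/16) = 15.61 mm); Combining (union): the 2 present regions are separate (no shared area or edge), so areas and boundary lengths simply add and each stays a separate island — boundary = 72.61 mm; (whole slice rotated 10° about Z — lengths, areas and connectivity unchanged). Overall, the cross-section has 2 separate islands. Total boundary length (outer) = 72.61 mm.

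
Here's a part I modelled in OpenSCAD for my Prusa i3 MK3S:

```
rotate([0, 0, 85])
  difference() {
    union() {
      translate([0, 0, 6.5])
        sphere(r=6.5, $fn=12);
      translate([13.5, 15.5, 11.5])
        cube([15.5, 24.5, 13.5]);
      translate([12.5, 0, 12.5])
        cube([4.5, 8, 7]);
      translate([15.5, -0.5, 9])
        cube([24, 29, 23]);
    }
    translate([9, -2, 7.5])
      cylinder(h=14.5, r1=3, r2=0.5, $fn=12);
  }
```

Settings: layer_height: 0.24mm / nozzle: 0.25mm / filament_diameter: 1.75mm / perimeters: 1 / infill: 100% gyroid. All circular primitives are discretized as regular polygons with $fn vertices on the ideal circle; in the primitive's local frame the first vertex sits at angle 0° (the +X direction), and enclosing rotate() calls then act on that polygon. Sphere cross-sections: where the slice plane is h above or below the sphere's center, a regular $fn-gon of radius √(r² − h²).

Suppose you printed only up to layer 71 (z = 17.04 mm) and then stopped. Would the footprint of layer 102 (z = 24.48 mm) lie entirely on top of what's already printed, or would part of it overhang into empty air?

entirely on top

Compare the two slices. At z = 17.04: the sphere is absent (|z−center|=10.540 > r=6.5); the 15.5×24.5 cube at (13.5, 15.5) contributes its full rectangle (area 379.75 mm²); the 4.5×8 cube at (12.5, 0) contributes its full rectangle (area 36.00 mm²); the 24×29 cube at (15.5, -0.5) contributes its full rectangle (area 696.00 mm²); Combining (union): the regions partially overlap — summed areas 1111.75 mm² minus the doubly-counted overlap 187.50 mm² gives 924.25 mm² — area = 924.25 mm²; the cone at (9, -2) (r1=3→r2=0.5) has section circumradius 1.355 here — a regular 12-gon (area = (12/2)·1.355²·sin(360°/12) = 5.51 mm²); Subtracting the remaining from the first: starting from that combined region (924.25 mm²), the cone at (9, -2) misses the remaining region (no effect) — area = 924.25 mm²; (whole slice rotated 85° about Z — lengths, areas and connectivity unchanged). At z = 24.48: the sphere is not intersected at this z (|z−center|=17.980 > r=6.5); the 15.5×24.5 cube at (13.5, 15.5) contributes its full rectangle (area 379.75 mm²); the cube at (12.5, 0) is absent (z outside [12.5, 19.5]); the cube at (15.5, -0.5) (footprint 24×29) is included at this height (area 696.00 mm²); Merging all regions: the regions partially overlap — summed areas 1075.75 mm² minus the doubly-counted overlap 175.50 mm² gives 900.25 mm² — area = 900.25 mm²; the cone at (9, -2) is absent (z outside [7.5, 22]); Taking the first minus the rest: none of the subtracted shapes is present at this height, so the result so far is unchanged — area = 900.25 mm²; (rotated 85° about Z; rotation is an isometry so areas/perimeters/island counts are preserved). Checking containment: the cross-section at z = 24.48 is a subset of the cross-section at z = 17.04.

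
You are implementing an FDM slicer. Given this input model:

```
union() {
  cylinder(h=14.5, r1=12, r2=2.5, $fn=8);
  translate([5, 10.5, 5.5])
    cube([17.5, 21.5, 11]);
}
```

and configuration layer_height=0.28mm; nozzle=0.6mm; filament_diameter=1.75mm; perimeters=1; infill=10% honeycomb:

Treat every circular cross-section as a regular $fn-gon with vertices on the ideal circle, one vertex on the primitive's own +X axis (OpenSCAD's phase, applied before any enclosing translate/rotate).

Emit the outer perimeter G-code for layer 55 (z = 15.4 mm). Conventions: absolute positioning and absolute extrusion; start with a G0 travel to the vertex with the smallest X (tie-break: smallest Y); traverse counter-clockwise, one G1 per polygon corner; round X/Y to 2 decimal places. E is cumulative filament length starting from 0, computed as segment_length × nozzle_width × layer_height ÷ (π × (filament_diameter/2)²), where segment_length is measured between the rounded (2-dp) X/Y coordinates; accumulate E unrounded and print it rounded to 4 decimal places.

G0 X5.00 Y10.50 Z15.40
G1 X22.50 Y10.50 E1.2223
G1 X22.50 Y32.00 E2.7240
G1 X5.00 Y32.00 E3.9463
G1 X5.00 Y10.50 E5.4480

At z = 15.4 mm: the cone does not reach this height (z outside [0, 14.5]); the cube at (5, 10.5) (footprint 17.5×21.5) is included at this height; Merging all regions: only the 17.5×21.5 cube at (5, 10.5) is present, so the union is just that shape — 1 connected region. The outline is a single polygon with 4 vertices. Extrusion per mm of travel: 0.6 × 0.28 / (π × 0.875²) = 0.069846. Accumulating E over each segment gives final E = 5.4480.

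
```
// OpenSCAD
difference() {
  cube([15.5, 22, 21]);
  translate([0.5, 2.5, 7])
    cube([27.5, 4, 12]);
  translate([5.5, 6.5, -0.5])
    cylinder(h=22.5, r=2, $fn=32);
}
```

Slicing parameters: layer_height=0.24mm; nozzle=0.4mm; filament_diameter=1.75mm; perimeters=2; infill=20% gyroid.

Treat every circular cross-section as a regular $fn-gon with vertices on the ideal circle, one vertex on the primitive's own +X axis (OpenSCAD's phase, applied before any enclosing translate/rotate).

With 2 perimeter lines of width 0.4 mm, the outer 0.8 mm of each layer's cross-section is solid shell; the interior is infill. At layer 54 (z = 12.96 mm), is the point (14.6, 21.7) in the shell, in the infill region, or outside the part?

shell

At z = 12.96 mm: the cube is present — its section is the full 15.5×22 rectangle; the cube at (0.5, 2.5) (footprint 27.5×4) is included at this height; the r=2 cylinder at (5.5, 6.5) gives a regular 32-gon of circumradius 2 (constant along its height); Taking the first minus the rest: starting from the 15.5×22 cube, the 27.5×4 cube at (0.5, 2.5) partially overlaps it — only the 60.00 mm² overlap (of its 110.00 mm²) is removed, clipping the outline; the r=2 cylinder at (5.5, 6.5) partially overlaps it — only the 6.24 mm² overlap (of its 12.49 mm²) is removed, clipping the outline — 1 connected region. Overall, the cross-section is a single solid region. The nearest boundary edge runs (0.00, 22.00)→(15.50, 22.00); distance from the point to it = 0.30 mm. The point is inside the cross-section, 0.30 mm from the nearest boundary — within the 0.8 mm shell band (2 × 0.4).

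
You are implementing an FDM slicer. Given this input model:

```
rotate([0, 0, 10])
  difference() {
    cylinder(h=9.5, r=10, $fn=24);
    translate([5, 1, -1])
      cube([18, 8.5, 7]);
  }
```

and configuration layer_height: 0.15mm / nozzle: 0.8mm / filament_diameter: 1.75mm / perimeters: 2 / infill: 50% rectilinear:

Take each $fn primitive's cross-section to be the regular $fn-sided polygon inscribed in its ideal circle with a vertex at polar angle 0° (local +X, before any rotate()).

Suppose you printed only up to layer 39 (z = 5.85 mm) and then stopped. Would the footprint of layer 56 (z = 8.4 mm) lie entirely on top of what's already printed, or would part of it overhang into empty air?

part overhangs

Compare the two slices. At z = 5.85: the r=10 cylinder contributes a regular 24-gon of circumradius 10 (area = (24/2)·10.000²·sin(360°/24) = 310.58 mm²); the 18×8.5 cube at (5, 1) contributes its full rectangle (area 153.00 mm²); After the difference (first − rest): starting from the r=10 cylinder (310.58 mm²), the 18×8.5 cube at (5, 1) partially overlaps it — only the 25.18 mm² overlap (of its 153.00 mm²) is removed, clipping the outline — area = 285.40 mm²; (whole slice rotated 10° about Z — lengths, areas and connectivity unchanged). At z = 8.4: the r=10 cylinder gives a regular 24-gon of circumradius 10 (constant along its height) (area = (24/2)·10.000²·sin(360°/24) = 310.58 mm²); the cube at (5, 1) is not intersected at this z (z outside [-1, 6]); Subtracting the remaining from the first: none of the subtracted shapes is present at this height, so the r=10 cylinder is unchanged — area = 310.58 mm²; (whole slice rotated 10° about Z — lengths, areas and connectivity unchanged). Checking containment: at z = 8.4 the cross-section extends beyond the z = 5.85 cross-section by about 25.18 mm².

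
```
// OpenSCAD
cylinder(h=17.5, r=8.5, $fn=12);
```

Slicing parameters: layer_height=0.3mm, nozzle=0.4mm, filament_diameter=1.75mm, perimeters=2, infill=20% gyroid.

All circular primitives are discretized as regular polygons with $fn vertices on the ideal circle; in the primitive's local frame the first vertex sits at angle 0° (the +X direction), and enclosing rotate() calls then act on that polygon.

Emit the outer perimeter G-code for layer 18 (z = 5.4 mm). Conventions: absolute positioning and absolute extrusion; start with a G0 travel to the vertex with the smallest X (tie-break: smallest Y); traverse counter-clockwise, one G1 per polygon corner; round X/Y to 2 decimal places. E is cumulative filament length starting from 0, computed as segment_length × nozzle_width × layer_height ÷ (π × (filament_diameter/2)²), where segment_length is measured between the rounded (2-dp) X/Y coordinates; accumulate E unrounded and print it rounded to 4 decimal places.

At z = 5.4 mm: the cylinder: section is a regular 12-gon, circumradius r=8.5. The outline is a single polygon with 12 vertices. Extrusion per mm of travel: 0.4 × 0.3 / (π × 0.875²) = 0.049890. Accumulating E over each segment gives final E = 2.6339.

G0 X-8.50 Y0.00 Z5.40
G1 X-7.36 Y-4.25 E0.2195
G1 X-4.25 Y-7.36 E0.4390
G1 X0.00 Y-8.50 E0.6585
G1 X4.25 Y-7.36 E0.8780
G1 X7.36 Y-4.25 E1.0974
G1 X8.50 Y0.00 E1.3170
G1 X7.36 Y4.25 E1.5365
G1 X4.25 Y7.36 E1.7559
G1 X0.00 Y8.50 E1.9755
G1 X-4.25 Y7.36 E2.1950
G1 X-7.36 Y4.25 E2.4144
G1 X-8.50 Y0.00 E2.6339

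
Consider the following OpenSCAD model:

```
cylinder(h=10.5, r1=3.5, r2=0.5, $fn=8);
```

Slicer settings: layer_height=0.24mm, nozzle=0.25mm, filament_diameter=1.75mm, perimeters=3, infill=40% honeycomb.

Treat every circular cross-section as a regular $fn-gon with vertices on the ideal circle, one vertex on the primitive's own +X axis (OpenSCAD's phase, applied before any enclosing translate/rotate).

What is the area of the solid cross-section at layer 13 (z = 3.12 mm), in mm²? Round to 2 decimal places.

19.25 mm²

At z = 3.12 mm: the cone: at t=0.297 of its height the radius interpolates to r₁+(r₂−r₁)t = 2.609, giving a regular 8-gon of that circumradius (area = (8/2)·2.609²·sin(360°/8) = 19.25 mm²). Overall, the cross-section is a single solid region. Net area = 19.25 mm².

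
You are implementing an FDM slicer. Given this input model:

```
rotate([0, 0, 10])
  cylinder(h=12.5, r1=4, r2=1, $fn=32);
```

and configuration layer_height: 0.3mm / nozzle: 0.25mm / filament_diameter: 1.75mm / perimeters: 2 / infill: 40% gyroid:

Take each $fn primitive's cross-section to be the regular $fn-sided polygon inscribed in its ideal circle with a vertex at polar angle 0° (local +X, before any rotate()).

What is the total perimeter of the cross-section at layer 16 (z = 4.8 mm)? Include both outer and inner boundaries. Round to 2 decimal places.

17.87 mm

At z = 4.8 mm: the cone contributes a regular 32-gon of circumradius 2.848 (interpolated between r1=4 and r2=1 at t=0.384) (perimeter = 2·32·2.848·sin(180°/32) = 17.87 mm); (whole slice rotated 10° about Z — lengths, areas and connectivity unchanged). Overall, the cross-section is a single solid region. Total boundary length (outer) = 17.87 mm.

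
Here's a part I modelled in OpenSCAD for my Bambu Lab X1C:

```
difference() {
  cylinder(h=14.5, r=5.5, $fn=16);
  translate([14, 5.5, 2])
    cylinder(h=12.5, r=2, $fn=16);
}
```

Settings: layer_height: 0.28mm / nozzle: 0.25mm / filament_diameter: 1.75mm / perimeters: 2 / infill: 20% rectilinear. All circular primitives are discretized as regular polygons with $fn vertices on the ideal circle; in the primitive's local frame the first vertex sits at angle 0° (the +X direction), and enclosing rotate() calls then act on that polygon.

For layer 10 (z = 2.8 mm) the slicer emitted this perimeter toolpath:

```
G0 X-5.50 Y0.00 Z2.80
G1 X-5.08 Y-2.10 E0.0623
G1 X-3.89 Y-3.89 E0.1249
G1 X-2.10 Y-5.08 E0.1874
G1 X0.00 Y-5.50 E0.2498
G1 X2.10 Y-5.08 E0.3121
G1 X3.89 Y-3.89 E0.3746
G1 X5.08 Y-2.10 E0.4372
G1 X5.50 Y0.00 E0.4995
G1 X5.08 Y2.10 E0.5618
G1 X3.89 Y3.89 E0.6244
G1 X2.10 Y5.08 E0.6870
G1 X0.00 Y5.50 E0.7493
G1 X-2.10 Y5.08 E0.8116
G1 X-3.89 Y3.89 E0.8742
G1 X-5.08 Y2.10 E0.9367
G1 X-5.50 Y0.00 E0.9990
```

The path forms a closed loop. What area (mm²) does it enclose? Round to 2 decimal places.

92.57 mm²

Apply the shoelace formula to the sequence of (X, Y) vertices; enclosed area = 92.57 mm².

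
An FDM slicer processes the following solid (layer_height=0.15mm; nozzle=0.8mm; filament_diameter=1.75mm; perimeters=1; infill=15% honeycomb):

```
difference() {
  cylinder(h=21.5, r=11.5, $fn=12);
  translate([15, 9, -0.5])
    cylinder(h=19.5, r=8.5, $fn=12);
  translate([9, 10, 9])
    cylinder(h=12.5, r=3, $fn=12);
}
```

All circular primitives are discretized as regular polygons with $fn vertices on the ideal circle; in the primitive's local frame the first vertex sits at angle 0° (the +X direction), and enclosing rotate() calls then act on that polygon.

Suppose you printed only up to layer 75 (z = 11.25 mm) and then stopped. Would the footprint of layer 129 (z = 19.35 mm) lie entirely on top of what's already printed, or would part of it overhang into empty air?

part overhangs

Compare the two slices. At z = 11.25: the r=11.5 cylinder gives a regular 12-gon of circumradius 11.5 (constant along its height) (area = (12/2)·11.500²·sin(360°/12) = 396.75 mm²); the r=8.5 cylinder at (15, 9) gives a regular 12-gon of circumradius 8.5 (constant along its height) (area = (12/2)·8.500²·sin(360°/12) = 216.75 mm²); the r=3 cylinder at (9, 10) gives a regular 12-gon of circumradius 3 (constant along its height) (area = (12/2)·3.000²·sin(360°/12) = 27.00 mm²); Taking the first minus the rest: starting from the r=11.5 cylinder (396.75 mm²), the r=8.5 cylinder at (15, 9) partially overlaps it — only the 11.68 mm² overlap (of its 216.75 mm²) is removed, clipping the outline; the r=3 cylinder at (9, 10) partially overlaps it — only the 0.27 mm² overlap (of its 27.00 mm²) is removed, clipping the outline — area = 384.81 mm². At z = 19.35: the cylinder: section is a regular 12-gon, circumradius r=11.5 (area = (12/2)·11.500²·sin(360°/12) = 396.75 mm²); the cylinder at (15, 9) is absent (z outside [-0.5, 19]); the r=3 cylinder at (9, 10) gives a regular 12-gon of circumradius 3 (constant along its height) (area = (12/2)·3.000²·sin(360°/12) = 27.00 mm²); Subtracting the remaining from the first: starting from the r=11.5 cylinder (396.75 mm²), the r=3 cylinder at (9, 10) partially overlaps it — only the 1.45 mm² overlap (of its 27.00 mm²) is removed, clipping the outline — area = 395.30 mm². Checking containment: at z = 19.35 the cross-section extends beyond the z = 11.25 cross-section by about 10.49 mm².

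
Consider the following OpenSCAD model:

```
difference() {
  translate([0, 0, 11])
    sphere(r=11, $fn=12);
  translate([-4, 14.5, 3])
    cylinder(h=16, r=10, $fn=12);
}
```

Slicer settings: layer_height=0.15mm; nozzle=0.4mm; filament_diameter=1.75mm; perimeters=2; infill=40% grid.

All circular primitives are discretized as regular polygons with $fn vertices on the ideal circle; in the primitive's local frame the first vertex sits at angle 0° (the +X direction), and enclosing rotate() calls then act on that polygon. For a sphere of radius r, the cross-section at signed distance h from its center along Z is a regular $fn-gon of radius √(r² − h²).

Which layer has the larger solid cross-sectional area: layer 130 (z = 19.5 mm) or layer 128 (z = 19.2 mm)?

layer 128 (z = 19.2 mm)

Layer 130 (z = 19.5): the r=11 sphere slices to a regular 12-gon of circumradius 6.982 (√(r²−h²) with h=8.5 from center) (area = (12/2)·6.982²·sin(360°/12) = 146.25 mm²); the cylinder at (-4, 14.5) does not reach this height (z outside [3, 19]); Taking the first minus the rest: none of the subtracted shapes is present at this height, so the r=11 sphere is unchanged — area = 146.25 mm². So its area = 146.25 mm². Layer 128 (z = 19.2): the r=11 sphere slices to a regular 12-gon of circumradius 7.332 (√(r²−h²) with h=8.2 from center) (area = (12/2)·7.332²·sin(360°/12) = 161.28 mm²); the cylinder at (-4, 14.5) does not reach this height (z outside [3, 19]); After the difference (first − rest): none of the subtracted shapes is present at this height, so the r=11 sphere is unchanged — area = 161.28 mm². So its area = 161.28 mm². Layer 128 is larger (161.28 vs 146.25 mm²).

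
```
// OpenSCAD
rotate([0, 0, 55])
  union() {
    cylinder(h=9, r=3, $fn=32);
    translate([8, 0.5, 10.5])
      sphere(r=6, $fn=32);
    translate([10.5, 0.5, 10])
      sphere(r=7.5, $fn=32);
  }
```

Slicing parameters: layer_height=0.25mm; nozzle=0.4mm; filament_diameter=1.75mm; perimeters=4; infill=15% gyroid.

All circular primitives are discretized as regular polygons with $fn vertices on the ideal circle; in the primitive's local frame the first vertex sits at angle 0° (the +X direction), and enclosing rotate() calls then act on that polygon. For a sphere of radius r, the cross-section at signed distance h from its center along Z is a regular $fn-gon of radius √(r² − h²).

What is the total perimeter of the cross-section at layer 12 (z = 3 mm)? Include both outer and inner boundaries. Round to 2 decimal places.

35.71 mm

At z = 3 mm: the r=3 cylinder contributes a regular 32-gon of circumradius 3 (perimeter = 2·32·3.000·sin(180°/32) = 18.82 mm); the sphere at (8, 0.5) does not reach this height (|z−center|=7.500 > r=6); the r=7.5 sphere at (10.5, 0.5) contributes a regular 32-gon of circumradius √(7.5²−7²) = 2.693 (perimeter = 2·32·2.693·sin(180°/32) = 16.89 mm); Taking the union: the 2 present regions are separate (no shared area or edge), so areas and boundary lengths simply add and each stays a separate island — boundary = 35.71 mm; (rotated 55° about Z; rotation is an isometry so areas/perimeters/island counts are preserved). Overall, the cross-section has 2 separate islands. Total boundary length (outer) = 35.71 mm.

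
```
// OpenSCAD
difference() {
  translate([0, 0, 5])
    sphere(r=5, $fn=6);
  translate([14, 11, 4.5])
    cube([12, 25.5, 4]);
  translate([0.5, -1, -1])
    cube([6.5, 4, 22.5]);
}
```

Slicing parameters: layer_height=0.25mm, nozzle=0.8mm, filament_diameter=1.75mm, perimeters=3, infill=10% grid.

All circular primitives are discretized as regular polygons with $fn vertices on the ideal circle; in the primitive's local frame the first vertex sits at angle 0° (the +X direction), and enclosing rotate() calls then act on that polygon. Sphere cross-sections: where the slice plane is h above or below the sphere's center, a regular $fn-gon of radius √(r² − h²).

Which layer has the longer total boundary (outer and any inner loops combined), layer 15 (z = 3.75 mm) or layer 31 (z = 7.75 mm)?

Layer 15 (z = 3.75): the sphere: section is a regular 6-gon, circumradius = √(r²−h²) = √(5²−1.25²) = 4.841 (perimeter = 2·6·4.841·sin(180°/6) = 29.05 mm); the cube at (14, 11) does not reach this height (z outside [4.5, 8.5]); the 6.5×4 cube at (0.5, -1) contributes its full rectangle (perimeter 21.00 mm); Taking the first minus the rest: starting from the r=5 sphere, the 6.5×4 cube at (0.5, -1) partially overlaps it — only the 14.48 mm² overlap (of its 26.00 mm²) is removed, clipping the outline — boundary = 34.80 mm. So its perimeter = 34.80 mm. Layer 31 (z = 7.75): the sphere: section is a regular 6-gon, circumradius = √(r²−h²) = √(5²−2.75²) = 4.176 (perimeter = 2·6·4.176·sin(180°/6) = 25.05 mm); the 12×25.5 cube at (14, 11) contributes its full rectangle (perimeter 75.00 mm); the cube at (0.5, -1) is present — its section is the full 6.5×4 rectangle (perimeter 21.00 mm); Subtracting the remaining from the first: starting from the r=5 sphere, the 12×25.5 cube at (14, 11) misses the remaining region (no effect); the 6.5×4 cube at (0.5, -1) partially overlaps it — only the 11.82 mm² overlap (of its 26.00 mm²) is removed, clipping the outline — boundary = 29.48 mm. So its perimeter = 29.48 mm. Layer 15 is larger (34.80 vs 29.48 mm).

layer 15 (z = 3.75 mm)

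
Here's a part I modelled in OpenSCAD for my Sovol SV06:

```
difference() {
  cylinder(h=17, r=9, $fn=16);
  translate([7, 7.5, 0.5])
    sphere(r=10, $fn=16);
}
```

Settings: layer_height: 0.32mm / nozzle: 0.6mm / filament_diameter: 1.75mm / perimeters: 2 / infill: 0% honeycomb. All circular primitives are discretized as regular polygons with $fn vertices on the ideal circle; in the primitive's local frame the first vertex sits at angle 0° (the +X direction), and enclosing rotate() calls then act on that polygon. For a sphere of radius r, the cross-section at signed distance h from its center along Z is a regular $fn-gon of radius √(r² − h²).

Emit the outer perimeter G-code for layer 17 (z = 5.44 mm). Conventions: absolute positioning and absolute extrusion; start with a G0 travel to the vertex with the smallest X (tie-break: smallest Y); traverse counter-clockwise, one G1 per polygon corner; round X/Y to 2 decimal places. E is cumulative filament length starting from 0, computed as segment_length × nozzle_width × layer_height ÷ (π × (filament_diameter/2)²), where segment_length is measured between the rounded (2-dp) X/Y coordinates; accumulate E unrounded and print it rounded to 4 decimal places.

At z = 5.44 mm: the r=9 cylinder gives a regular 16-gon of circumradius 9 (constant along its height); the sphere at (7, 7.5): section is a regular 16-gon, circumradius = √(r²−h²) = √(10²−4.94²) = 8.695; Taking the first minus the rest: starting from the r=9 cylinder, the r=10 sphere at (7, 7.5) partially overlaps it — only the 71.40 mm² overlap (of its 231.44 mm²) is removed, clipping the outline — 1 connected region. The outline is a single polygon with 18 vertices. Extrusion per mm of travel: 0.6 × 0.32 / (π × 0.875²) = 0.079824. Accumulating E over each segment gives final E = 4.5068.

G0 X-9.00 Y0.00 Z5.44
G1 X-8.31 Y-3.44 E0.2801
G1 X-6.36 Y-6.36 E0.5603
G1 X-3.44 Y-8.31 E0.8406
G1 X0.00 Y-9.00 E1.1207
G1 X3.44 Y-8.31 E1.4008
G1 X6.36 Y-6.36 E1.6810
G1 X8.31 Y-3.44 E1.9613
G1 X8.83 Y-0.83 E2.1738
G1 X7.00 Y-1.19 E2.3226
G1 X3.67 Y-0.53 E2.5936
G1 X0.85 Y1.35 E2.8642
G1 X-1.03 Y4.17 E3.1347
G1 X-1.69 Y7.50 E3.4057
G1 X-1.45 Y8.71 E3.5042
G1 X-3.44 Y8.31 E3.6662
G1 X-6.36 Y6.36 E3.9465
G1 X-8.31 Y3.44 E4.2268
G1 X-9.00 Y0.00 E4.5068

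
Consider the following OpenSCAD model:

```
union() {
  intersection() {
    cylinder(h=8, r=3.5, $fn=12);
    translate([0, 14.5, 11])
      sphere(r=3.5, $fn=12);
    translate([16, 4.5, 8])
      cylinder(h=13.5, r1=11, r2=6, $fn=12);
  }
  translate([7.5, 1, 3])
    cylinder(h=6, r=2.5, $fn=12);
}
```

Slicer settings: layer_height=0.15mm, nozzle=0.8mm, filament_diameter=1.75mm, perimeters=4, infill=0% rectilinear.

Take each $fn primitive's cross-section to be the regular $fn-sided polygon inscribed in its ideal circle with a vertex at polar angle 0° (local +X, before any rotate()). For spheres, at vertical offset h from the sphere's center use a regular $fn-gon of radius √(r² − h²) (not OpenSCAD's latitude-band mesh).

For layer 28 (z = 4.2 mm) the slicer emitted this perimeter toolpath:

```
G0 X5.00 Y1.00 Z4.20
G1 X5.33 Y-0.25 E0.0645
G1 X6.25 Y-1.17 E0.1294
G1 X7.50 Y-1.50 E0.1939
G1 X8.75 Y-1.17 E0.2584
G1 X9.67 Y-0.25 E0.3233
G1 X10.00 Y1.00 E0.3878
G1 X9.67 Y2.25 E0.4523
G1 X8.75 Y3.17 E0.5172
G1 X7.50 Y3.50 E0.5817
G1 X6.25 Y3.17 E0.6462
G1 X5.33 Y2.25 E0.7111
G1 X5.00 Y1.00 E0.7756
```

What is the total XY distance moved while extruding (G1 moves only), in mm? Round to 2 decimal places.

Sum the Euclidean lengths of each G1 segment: total = 15.55 mm.

15.55 mm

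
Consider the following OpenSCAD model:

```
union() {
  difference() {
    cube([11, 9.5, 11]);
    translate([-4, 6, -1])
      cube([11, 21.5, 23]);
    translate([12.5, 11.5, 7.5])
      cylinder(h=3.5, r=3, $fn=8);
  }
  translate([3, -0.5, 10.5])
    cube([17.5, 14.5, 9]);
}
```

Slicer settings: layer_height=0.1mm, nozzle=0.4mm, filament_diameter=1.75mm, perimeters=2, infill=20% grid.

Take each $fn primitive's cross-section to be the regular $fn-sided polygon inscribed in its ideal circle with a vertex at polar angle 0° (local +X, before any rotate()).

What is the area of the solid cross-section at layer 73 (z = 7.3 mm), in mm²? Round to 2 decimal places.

80.00 mm²

At z = 7.3 mm: the cube (footprint 11×9.5) is included at this height (area 104.50 mm²); the cube at (-4, 6) (footprint 11×21.5) is included at this height (area 236.50 mm²); the cylinder at (12.5, 11.5) is absent (z outside [7.5, 11]); Taking the first minus the rest: starting from the 11×9.5 cube (104.50 mm²), the 11×21.5 cube at (-4, 6) partially overlaps it — only the 24.50 mm² overlap (of its 236.50 mm²) is removed, clipping the outline — area = 80.00 mm²; the cube at (3, -0.5) does not reach this height (z outside [10.5, 19.5]); Taking the union: only that combined region is present, so the union is just that shape — area = 80.00 mm². Overall, the cross-section is a single solid region. Net area = 80.00 mm².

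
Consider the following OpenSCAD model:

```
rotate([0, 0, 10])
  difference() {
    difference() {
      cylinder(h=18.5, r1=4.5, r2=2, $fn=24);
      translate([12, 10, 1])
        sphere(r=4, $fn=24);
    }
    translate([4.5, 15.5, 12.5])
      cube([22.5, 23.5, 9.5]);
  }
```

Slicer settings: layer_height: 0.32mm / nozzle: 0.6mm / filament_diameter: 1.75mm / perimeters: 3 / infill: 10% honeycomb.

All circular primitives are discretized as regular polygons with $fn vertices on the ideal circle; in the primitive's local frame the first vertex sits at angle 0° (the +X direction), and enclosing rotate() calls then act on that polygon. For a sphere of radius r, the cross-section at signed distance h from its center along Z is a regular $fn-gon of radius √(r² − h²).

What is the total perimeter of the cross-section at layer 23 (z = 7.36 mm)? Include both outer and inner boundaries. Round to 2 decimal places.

At z = 7.36 mm: the cone: at t=0.398 of its height the radius interpolates to r₁+(r₂−r₁)t = 3.505, giving a regular 24-gon of that circumradius (perimeter = 2·24·3.505·sin(180°/24) = 21.96 mm); the sphere at (12, 10) does not reach this height (|z−center|=6.360 > r=4); Taking the first minus the rest: none of the subtracted shapes is present at this height, so the cone is unchanged — boundary = 21.96 mm; the cube at (4.5, 15.5) does not reach this height (z outside [12.5, 22]); Subtracting the remaining from the first: none of the subtracted shapes is present at this height, so the result so far is unchanged — boundary = 21.96 mm; (whole slice rotated 10° about Z — lengths, areas and connectivity unchanged). Overall, the cross-section is a single solid region. Total boundary length (outer) = 21.96 mm.

21.96 mm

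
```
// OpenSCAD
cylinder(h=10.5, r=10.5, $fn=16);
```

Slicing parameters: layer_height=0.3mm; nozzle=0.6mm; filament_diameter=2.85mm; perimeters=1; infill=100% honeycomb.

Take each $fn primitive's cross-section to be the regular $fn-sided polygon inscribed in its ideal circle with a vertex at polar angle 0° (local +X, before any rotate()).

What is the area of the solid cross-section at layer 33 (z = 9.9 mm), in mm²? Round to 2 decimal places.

At z = 9.9 mm: the r=10.5 cylinder gives a regular 16-gon of circumradius 10.5 (constant along its height) (area = (16/2)·10.500²·sin(360°/16) = 337.53 mm²). Overall, the cross-section is a single solid region. Net area = 337.53 mm².

337.53 mm²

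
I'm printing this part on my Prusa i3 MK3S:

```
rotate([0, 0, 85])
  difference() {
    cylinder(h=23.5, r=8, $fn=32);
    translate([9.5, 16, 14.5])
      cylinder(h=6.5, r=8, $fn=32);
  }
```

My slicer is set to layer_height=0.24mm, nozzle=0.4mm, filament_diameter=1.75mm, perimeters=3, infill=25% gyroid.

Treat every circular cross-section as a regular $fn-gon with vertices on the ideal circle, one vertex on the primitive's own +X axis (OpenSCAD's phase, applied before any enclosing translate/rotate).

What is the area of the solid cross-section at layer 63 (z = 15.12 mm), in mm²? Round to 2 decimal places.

199.77 mm²

At z = 15.12 mm: the r=8 cylinder gives a regular 32-gon of circumradius 8 (constant along its height) (area = (32/2)·8.000²·sin(360°/32) = 199.77 mm²); the cylinder at (9.5, 16): section is a regular 32-gon, circumradius r=8 (area = (32/2)·8.000²·sin(360°/32) = 199.77 mm²); After the difference (first − rest): starting from the r=8 cylinder (199.77 mm²), the r=8 cylinder at (9.5, 16) misses the remaining region (no effect) — area = 199.77 mm²; (whole slice rotated 85° about Z — lengths, areas and connectivity unchanged). Overall, the cross-section is a single solid region. Net area = 199.77 mm².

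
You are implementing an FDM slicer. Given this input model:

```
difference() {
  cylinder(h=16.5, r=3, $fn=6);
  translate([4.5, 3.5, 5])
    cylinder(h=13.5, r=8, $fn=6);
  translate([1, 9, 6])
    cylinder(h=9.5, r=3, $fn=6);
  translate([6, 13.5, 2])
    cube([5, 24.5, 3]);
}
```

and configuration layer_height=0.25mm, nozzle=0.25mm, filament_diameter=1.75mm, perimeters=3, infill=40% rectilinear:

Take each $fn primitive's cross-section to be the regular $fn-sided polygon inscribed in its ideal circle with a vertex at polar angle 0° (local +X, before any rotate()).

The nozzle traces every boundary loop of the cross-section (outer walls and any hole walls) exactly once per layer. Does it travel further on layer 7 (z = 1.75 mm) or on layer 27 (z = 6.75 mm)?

layer 7 (z = 1.75 mm)

Layer 7 (z = 1.75): the cylinder: section is a regular 6-gon, circumradius r=3 (perimeter = 2·6·3.000·sin(180°/6) = 18.00 mm); the cylinder at (4.5, 3.5) does not reach this height (z outside [5, 18.5]); the cylinder at (1, 9) is absent (z outside [6, 15.5]); the cube at (6, 13.5) is absent (z outside [2, 5]); Subtracting the remaining from the first: none of the subtracted shapes is present at this height, so the r=3 cylinder is unchanged — boundary = 18.00 mm. So its perimeter = 18.00 mm. Layer 27 (z = 6.75): the r=3 cylinder gives a regular 6-gon of circumradius 3 (constant along its height) (perimeter = 2·6·3.000·sin(180°/6) = 18.00 mm); the r=8 cylinder at (4.5, 3.5) gives a regular 6-gon of circumradius 8 (constant along its height) (perimeter = 2·6·8.000·sin(180°/6) = 48.00 mm); the cylinder at (1, 9): section is a regular 6-gon, circumradius r=3 (perimeter = 2·6·3.000·sin(180°/6) = 18.00 mm); the cube at (6, 13.5) is not intersected at this z (z outside [2, 5]); After the difference (first − rest): starting from the r=3 cylinder, the r=8 cylinder at (4.5, 3.5) partially overlaps it — only the 18.43 mm² overlap (of its 166.28 mm²) is removed, clipping the outline; the r=3 cylinder at (1, 9) misses the remaining region (no effect) — boundary = 10.56 mm. So its perimeter = 10.56 mm. Layer 7 is larger (18.00 vs 10.56 mm).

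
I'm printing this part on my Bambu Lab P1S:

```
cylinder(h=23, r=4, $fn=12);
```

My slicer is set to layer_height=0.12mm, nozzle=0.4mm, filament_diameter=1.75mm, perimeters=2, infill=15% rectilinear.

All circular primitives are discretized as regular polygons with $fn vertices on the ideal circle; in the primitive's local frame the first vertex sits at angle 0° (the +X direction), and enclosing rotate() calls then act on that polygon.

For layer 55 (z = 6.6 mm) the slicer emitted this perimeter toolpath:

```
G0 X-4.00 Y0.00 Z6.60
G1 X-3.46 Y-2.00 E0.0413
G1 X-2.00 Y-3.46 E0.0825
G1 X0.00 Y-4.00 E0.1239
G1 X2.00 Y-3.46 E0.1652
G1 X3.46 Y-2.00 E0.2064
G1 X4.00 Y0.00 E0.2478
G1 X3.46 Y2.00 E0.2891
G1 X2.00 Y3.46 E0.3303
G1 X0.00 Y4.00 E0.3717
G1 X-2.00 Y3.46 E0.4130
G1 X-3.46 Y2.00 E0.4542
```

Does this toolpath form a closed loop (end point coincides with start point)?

no

Start point (G0): (-4.00, 0.00). End point (last G1): the path does not return to the start — open.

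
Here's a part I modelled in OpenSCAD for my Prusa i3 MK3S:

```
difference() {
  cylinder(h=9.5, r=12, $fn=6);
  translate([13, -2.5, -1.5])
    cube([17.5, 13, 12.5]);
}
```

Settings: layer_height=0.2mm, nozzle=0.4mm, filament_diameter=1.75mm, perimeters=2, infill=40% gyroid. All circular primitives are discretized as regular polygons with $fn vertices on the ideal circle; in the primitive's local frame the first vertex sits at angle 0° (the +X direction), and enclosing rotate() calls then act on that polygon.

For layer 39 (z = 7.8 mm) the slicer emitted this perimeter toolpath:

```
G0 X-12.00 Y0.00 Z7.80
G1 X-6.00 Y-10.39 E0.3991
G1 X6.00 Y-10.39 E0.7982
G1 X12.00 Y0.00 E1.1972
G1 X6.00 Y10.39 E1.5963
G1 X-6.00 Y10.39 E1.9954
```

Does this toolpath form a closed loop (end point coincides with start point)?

Start point (G0): (-12.00, 0.00). End point (last G1): the path does not return to the start — open.

no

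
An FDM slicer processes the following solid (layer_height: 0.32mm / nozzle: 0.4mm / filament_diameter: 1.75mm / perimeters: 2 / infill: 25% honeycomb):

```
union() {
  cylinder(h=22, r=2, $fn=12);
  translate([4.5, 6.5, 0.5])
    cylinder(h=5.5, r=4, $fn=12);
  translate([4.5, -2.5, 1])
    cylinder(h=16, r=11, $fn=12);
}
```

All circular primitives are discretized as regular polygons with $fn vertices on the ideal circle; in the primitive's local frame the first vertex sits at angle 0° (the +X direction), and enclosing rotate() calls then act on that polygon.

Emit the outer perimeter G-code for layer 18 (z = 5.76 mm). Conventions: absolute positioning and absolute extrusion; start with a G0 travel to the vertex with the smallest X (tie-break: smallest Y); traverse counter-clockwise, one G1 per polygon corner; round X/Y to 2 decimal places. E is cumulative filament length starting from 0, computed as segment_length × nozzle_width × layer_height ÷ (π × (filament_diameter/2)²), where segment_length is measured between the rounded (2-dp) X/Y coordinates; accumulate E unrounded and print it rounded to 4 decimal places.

At z = 5.76 mm: the cylinder: section is a regular 12-gon, circumradius r=2; the cylinder at (4.5, 6.5): section is a regular 12-gon, circumradius r=4; the r=11 cylinder at (4.5, -2.5) gives a regular 12-gon of circumradius 11 (constant along its height); Combining (union): the regions partially overlap (shared area 47.46 mm²), so overlapping operands fuse into one piece — 1 connected region. The outline is a single polygon with 18 vertices. Extrusion per mm of travel: 0.4 × 0.32 / (π × 0.875²) = 0.053216. Accumulating E over each segment gives final E = 3.7764.

G0 X-6.50 Y-2.50 Z5.76
G1 X-5.03 Y-8.00 E0.3030
G1 X-1.00 Y-12.03 E0.6063
G1 X4.50 Y-13.50 E0.9092
G1 X10.00 Y-12.03 E1.2122
G1 X14.03 Y-8.00 E1.5155
G1 X15.50 Y-2.50 E1.8184
G1 X14.03 Y3.00 E2.1214
G1 X10.00 Y7.03 E2.4247
G1 X8.23 Y7.50 E2.5222
G1 X7.96 Y8.50 E2.5773
G1 X6.50 Y9.96 E2.6872
G1 X4.50 Y10.50 E2.7974
G1 X2.50 Y9.96 E2.9076
G1 X1.04 Y8.50 E3.0175
G1 X0.77 Y7.50 E3.0726
G1 X-1.00 Y7.03 E3.1701
G1 X-5.03 Y3.00 E3.4734
G1 X-6.50 Y-2.50 E3.7764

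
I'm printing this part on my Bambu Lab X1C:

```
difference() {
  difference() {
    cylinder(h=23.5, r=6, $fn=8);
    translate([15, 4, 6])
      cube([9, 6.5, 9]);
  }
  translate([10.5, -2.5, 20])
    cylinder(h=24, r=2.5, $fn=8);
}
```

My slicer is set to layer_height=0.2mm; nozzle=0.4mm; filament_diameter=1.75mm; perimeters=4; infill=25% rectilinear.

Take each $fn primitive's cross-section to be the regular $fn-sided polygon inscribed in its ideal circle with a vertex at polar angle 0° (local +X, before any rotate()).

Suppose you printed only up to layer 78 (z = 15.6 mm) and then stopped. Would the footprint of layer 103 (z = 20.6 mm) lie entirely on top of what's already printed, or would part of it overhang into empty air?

entirely on top

Compare the two slices. At z = 15.6: the r=6 cylinder gives a regular 8-gon of circumradius 6 (constant along its height) (area = (8/2)·6.000²·sin(360°/8) = 101.82 mm²); the cube at (15, 4) is absent (z outside [6, 15]); Subtracting the remaining from the first: none of the subtracted shapes is present at this height, so the r=6 cylinder is unchanged — area = 101.82 mm²; the cylinder at (10.5, -2.5) does not reach this height (z outside [20, 44]); Subtracting the remaining from the first: none of the subtracted shapes is present at this height, so the result so far is unchanged — area = 101.82 mm². At z = 20.6: the r=6 cylinder contributes a regular 8-gon of circumradius 6 (area = (8/2)·6.000²·sin(360°/8) = 101.82 mm²); the cube at (15, 4) does not reach this height (z outside [6, 15]); After the difference (first − rest): none of the subtracted shapes is present at this height, so the r=6 cylinder is unchanged — area = 101.82 mm²; the r=2.5 cylinder at (10.5, -2.5) contributes a regular 8-gon of circumradius 2.5 (area = (8/2)·2.500²·sin(360°/8) = 17.68 mm²); After the difference (first − rest): starting from that combined region (101.82 mm²), the r=2.5 cylinder at (10.5, -2.5) misses the remaining region (no effect) — area = 101.82 mm². Checking containment: the cross-section at z = 20.6 is a subset of the cross-section at z = 15.6.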